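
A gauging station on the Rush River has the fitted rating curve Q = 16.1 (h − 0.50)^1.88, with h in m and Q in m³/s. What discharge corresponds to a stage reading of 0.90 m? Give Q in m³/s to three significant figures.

Q = 16.1 × (0.90 − 0.50)^1.88 = 16.1 × 0.4^1.88 = 2.875 m³/s

2.88 m³/s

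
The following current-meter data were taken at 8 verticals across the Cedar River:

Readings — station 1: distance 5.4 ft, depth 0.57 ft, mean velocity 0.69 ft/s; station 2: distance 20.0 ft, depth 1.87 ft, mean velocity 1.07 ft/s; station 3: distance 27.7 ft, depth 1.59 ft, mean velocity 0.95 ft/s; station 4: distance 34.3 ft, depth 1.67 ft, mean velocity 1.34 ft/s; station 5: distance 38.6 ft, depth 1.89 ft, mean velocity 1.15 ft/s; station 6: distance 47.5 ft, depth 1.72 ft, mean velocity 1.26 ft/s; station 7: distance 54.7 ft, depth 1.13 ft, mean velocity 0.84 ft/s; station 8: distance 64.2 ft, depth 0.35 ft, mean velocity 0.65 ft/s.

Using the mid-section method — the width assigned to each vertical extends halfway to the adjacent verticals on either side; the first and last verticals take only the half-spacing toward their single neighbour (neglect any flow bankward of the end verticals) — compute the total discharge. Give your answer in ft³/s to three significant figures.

89.0 ft³/s

w_1 = (20.0 − 5.4)/2 = 7.3 ft; q_1 = 0.69 × 0.57 × 7.3 = 2.871 ft³/s
w_2 = (27.7 − 5.4)/2 = 11.15 ft; q_2 = 1.07 × 1.87 × 11.15 = 22.31 ft³/s
w_3 = (34.3 − 20.0)/2 = 7.15 ft; q_3 = 0.95 × 1.59 × 7.15 = 10.80 ft³/s
w_4 = (38.6 − 27.7)/2 = 5.45 ft; q_4 = 1.34 × 1.67 × 5.45 = 12.20 ft³/s
w_5 = (47.5 − 34.3)/2 = 6.6 ft; q_5 = 1.15 × 1.89 × 6.6 = 14.35 ft³/s
w_6 = (54.7 − 38.6)/2 = 8.05 ft; q_6 = 1.26 × 1.72 × 8.05 = 17.45 ft³/s
w_7 = (64.2 − 47.5)/2 = 8.35 ft; q_7 = 0.84 × 1.13 × 8.35 = 7.926 ft³/s
w_8 = (64.2 − 54.7)/2 = 4.75 ft; q_8 = 0.65 × 0.35 × 4.75 = 1.081 ft³/s
Q = Σ qᵢ = 88.97 ft³/s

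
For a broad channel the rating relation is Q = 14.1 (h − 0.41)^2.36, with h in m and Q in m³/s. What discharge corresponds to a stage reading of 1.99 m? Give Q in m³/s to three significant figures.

41.5 m³/s

Q = 14.1 × (1.99 − 0.41)^2.36 = 14.1 × 1.58^2.36 = 41.50 m³/s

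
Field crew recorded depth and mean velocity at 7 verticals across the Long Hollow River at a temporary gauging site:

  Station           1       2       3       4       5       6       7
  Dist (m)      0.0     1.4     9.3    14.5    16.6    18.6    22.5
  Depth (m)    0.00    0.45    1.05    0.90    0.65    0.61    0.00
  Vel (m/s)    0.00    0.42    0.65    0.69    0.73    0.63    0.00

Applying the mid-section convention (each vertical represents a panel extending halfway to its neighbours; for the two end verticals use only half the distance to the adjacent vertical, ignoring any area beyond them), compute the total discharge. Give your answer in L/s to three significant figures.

w_2 = (9.3 − 0.0)/2 = 4.65 m; q_2 = 0.42 × 0.45 × 4.65 = 0.8789 m³/s
w_3 = (14.5 − 1.4)/2 = 6.55 m; q_3 = 0.65 × 1.05 × 6.55 = 4.470 m³/s
w_4 = (16.6 − 9.3)/2 = 3.65 m; q_4 = 0.69 × 0.90 × 3.65 = 2.267 m³/s
w_5 = (18.6 − 14.5)/2 = 2.05 m; q_5 = 0.73 × 0.65 × 2.05 = 0.9727 m³/s
w_6 = (22.5 − 16.6)/2 = 2.95 m; q_6 = 0.63 × 0.61 × 2.95 = 1.134 m³/s
Stations 1, 7 contribute zero (depth or velocity is 0).
Q = Σ qᵢ = 9.722 m³/s
= 9.722 × 1000 = 9722 L/s

9720 L/s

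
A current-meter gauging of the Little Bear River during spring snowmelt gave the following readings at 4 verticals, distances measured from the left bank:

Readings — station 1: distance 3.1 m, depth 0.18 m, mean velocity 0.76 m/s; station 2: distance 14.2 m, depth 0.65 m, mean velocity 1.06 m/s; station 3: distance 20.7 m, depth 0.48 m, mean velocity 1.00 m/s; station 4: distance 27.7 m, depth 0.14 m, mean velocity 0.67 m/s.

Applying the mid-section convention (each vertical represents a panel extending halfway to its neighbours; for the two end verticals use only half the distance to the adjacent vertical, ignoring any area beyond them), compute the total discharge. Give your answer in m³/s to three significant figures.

10.4 m³/s

w_1 = (14.2 − 3.1)/2 = 5.55 m; q_1 = 0.76 × 0.18 × 5.55 = 0.7592 m³/s
w_2 = (20.7 − 3.1)/2 = 8.8 m; q_2 = 1.06 × 0.65 × 8.8 = 6.063 m³/s
w_3 = (27.7 − 14.2)/2 = 6.75 m; q_3 = 1.00 × 0.48 × 6.75 = 3.240 m³/s
w_4 = (27.7 − 20.7)/2 = 3.5 m; q_4 = 0.67 × 0.14 × 3.5 = 0.3283 m³/s
Q = Σ qᵢ = 10.39 m³/s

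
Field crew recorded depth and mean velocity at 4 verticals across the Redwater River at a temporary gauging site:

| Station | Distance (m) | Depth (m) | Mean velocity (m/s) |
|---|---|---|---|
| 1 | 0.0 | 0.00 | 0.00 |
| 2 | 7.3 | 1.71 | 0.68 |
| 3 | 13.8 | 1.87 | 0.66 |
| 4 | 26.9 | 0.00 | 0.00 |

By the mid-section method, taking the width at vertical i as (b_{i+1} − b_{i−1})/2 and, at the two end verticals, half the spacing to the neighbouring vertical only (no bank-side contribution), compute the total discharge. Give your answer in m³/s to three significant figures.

w_2 = (13.8 − 0.0)/2 = 6.9 m; q_2 = 0.68 × 1.71 × 6.9 = 8.023 m³/s
w_3 = (26.9 − 7.3)/2 = 9.8 m; q_3 = 0.66 × 1.87 × 9.8 = 12.10 m³/s
Stations 1, 4 contribute zero (depth or velocity is 0).
Q = Σ qᵢ = 20.12 m³/s

20.1 m³/s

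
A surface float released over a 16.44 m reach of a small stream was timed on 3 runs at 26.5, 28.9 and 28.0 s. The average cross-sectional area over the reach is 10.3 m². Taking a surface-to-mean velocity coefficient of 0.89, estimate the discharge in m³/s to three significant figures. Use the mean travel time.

5.42 m³/s

t̄ = (26.5 + 28.9 + 28.0) / 3 = 27.8 s
v_surface = L / t̄ = 16.44 / 27.8 = 0.5914 m/s
v_mean = 0.89 × 0.5914 = 0.5263 m/s
Q = A × v_mean = 10.3 × 0.5263 = 5.421 m³/s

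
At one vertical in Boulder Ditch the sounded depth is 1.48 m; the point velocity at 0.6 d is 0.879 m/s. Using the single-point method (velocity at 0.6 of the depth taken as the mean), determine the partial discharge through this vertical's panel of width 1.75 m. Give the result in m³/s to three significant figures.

v̄ = v₀.₆ = 0.879 m/s
q = v̄ × d × w = 0.8790 × 1.48 × 1.75 = 2.277 m³/s

2.28 m³/s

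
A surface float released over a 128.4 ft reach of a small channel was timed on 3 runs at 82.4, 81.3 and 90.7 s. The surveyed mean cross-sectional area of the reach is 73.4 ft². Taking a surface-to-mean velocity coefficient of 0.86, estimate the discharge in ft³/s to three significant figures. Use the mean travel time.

95.6 ft³/s

t̄ = (82.4 + 81.3 + 90.7) / 3 = 84.8 s
v_surface = L / t̄ = 128.4 / 84.8 = 1.514 ft/s
v_mean = 0.86 × 1.514 = 1.302 ft/s
Q = A × v_mean = 73.4 × 1.302 = 95.58 ft³/s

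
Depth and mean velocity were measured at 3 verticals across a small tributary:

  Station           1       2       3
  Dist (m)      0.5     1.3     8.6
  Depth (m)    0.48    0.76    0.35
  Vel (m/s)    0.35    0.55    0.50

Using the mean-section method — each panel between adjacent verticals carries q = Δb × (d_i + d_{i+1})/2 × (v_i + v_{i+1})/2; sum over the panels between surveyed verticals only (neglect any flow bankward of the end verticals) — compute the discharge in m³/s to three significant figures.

2.35 m³/s

Panel 1-2: Δb = 0.8 m, d̄ = (0.48+0.76)/2 = 0.62, v̄ = (0.35+0.55)/2 = 0.45 → q = 0.8×0.62×0.45 = 0.2232 m³/s
Panel 2-3: Δb = 7.3 m, d̄ = (0.76+0.35)/2 = 0.555, v̄ = (0.55+0.50)/2 = 0.525 → q = 7.3×0.555×0.525 = 2.127 m³/s
Q = Σ q = 2.350 m³/s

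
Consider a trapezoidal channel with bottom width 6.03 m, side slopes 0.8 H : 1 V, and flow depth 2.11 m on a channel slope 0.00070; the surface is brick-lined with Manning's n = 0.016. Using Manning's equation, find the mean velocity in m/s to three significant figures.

2.09 m/s

A = (b + z·y)·y = (6.03 + 0.8×2.11)×2.11 = 16.28 m²
P = b + 2y√(1+z²) = 6.03 + 2×2.11×√(1+0.8²) = 11.43 m
R = A/P = 16.28/11.43 = 1.424 m
Q = (1/n)·A·R^(2/3)·S^(1/2) = (1/0.016) × 16.28 × 1.424^(2/3) × 0.00070^(1/2) = 34.09 m³/s
V = Q/A = 34.09/16.28 = 2.093 m/s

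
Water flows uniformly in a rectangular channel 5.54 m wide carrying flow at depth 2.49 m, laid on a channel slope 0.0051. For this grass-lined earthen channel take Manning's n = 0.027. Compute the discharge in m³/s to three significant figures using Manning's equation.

43.7 m³/s

A = b·y = 5.54 × 2.49 = 13.79 m²
P = b + 2y = 5.54 + 2×2.49 = 10.52 m
R = A/P = 13.79/10.52 = 1.311 m
Q = (1/n)·A·R^(2/3)·S^(1/2) = (1/0.027) × 13.79 × 1.311^(2/3) × 0.0051^(1/2) = 43.71 m³/s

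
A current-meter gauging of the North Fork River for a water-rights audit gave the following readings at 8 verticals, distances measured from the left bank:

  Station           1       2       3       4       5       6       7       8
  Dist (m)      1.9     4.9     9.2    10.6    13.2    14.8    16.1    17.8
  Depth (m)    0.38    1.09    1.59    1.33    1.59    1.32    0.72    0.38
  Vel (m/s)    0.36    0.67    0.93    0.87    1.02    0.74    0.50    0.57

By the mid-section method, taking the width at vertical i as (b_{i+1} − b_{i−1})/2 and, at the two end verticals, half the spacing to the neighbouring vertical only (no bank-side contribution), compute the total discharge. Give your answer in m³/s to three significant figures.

w_1 = (4.9 − 1.9)/2 = 1.5 m; q_1 = 0.36 × 0.38 × 1.5 = 0.2052 m³/s
w_2 = (9.2 − 1.9)/2 = 3.65 m; q_2 = 0.67 × 1.09 × 3.65 = 2.666 m³/s
w_3 = (10.6 − 4.9)/2 = 2.85 m; q_3 = 0.93 × 1.59 × 2.85 = 4.214 m³/s
w_4 = (13.2 − 9.2)/2 = 2 m; q_4 = 0.87 × 1.33 × 2 = 2.314 m³/s
w_5 = (14.8 − 10.6)/2 = 2.1 m; q_5 = 1.02 × 1.59 × 2.1 = 3.406 m³/s
w_6 = (16.1 − 13.2)/2 = 1.45 m; q_6 = 0.74 × 1.32 × 1.45 = 1.416 m³/s
w_7 = (17.8 − 14.8)/2 = 1.5 m; q_7 = 0.50 × 0.72 × 1.5 = 0.5400 m³/s
w_8 = (17.8 − 16.1)/2 = 0.85 m; q_8 = 0.57 × 0.38 × 0.85 = 0.1841 m³/s
Q = Σ qᵢ = 14.95 m³/s

14.9 m³/s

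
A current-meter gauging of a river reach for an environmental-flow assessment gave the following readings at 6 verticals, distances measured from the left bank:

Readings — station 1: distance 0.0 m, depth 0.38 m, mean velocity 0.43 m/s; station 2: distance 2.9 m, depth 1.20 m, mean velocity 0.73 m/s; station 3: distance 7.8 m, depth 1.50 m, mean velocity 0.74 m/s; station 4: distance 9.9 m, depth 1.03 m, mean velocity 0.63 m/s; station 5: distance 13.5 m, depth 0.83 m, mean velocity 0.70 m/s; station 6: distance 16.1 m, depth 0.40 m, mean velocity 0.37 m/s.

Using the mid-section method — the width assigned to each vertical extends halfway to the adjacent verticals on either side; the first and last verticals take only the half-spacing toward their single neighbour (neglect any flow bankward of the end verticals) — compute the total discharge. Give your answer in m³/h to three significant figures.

w_1 = (2.9 − 0.0)/2 = 1.45 m; q_1 = 0.43 × 0.38 × 1.45 = 0.2369 m³/s
w_2 = (7.8 − 0.0)/2 = 3.9 m; q_2 = 0.73 × 1.20 × 3.9 = 3.416 m³/s
w_3 = (9.9 − 2.9)/2 = 3.5 m; q_3 = 0.74 × 1.50 × 3.5 = 3.885 m³/s
w_4 = (13.5 − 7.8)/2 = 2.85 m; q_4 = 0.63 × 1.03 × 2.85 = 1.849 m³/s
w_5 = (16.1 − 9.9)/2 = 3.1 m; q_5 = 0.70 × 0.83 × 3.1 = 1.801 m³/s
w_6 = (16.1 − 13.5)/2 = 1.3 m; q_6 = 0.37 × 0.40 × 1.3 = 0.1924 m³/s
Q = Σ qᵢ = 11.38 m³/s
= 11.38 × 3600 = 40970 m³/h

41000 m³/h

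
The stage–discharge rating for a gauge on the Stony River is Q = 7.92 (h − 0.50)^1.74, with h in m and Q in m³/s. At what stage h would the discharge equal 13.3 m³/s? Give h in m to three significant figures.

h − h₀ = (Q/C)^(1/b) = (13.3/7.92)^(1/1.74) = 1.347 m
h = 0.50 + 1.347 = 1.847 m

1.85 m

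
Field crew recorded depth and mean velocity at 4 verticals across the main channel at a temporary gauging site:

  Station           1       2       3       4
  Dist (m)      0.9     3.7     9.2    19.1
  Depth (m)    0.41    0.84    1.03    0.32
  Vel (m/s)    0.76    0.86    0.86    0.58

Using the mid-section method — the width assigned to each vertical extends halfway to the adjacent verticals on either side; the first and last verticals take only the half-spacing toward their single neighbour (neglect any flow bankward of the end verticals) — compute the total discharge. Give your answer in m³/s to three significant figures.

w_1 = (3.7 − 0.9)/2 = 1.4 m; q_1 = 0.76 × 0.41 × 1.4 = 0.4362 m³/s
w_2 = (9.2 − 0.9)/2 = 4.15 m; q_2 = 0.86 × 0.84 × 4.15 = 2.998 m³/s
w_3 = (19.1 − 3.7)/2 = 7.7 m; q_3 = 0.86 × 1.03 × 7.7 = 6.821 m³/s
w_4 = (19.1 − 9.2)/2 = 4.95 m; q_4 = 0.58 × 0.32 × 4.95 = 0.9187 m³/s
Q = Σ qᵢ = 11.17 m³/s

11.2 m³/s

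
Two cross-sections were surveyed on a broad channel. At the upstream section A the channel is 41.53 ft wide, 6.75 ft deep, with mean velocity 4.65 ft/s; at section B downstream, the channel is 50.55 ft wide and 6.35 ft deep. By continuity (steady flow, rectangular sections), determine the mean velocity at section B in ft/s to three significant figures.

Q = A₁V₁ = (41.53×6.75) × 4.65 = 1304 ft³/s
A₂ = 50.55 × 6.35 = 321.0 ft²
V₂ = Q/A₂ = 1304/321.0 = 4.061 ft/s

4.06 ft/s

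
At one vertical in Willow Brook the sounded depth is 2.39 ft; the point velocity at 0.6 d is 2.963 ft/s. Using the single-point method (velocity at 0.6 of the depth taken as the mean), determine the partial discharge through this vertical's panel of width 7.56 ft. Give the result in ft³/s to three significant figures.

53.5 ft³/s

v̄ = v₀.₆ = 2.963 ft/s
q = v̄ × d × w = 2.963 × 2.39 × 7.56 = 53.54 ft³/s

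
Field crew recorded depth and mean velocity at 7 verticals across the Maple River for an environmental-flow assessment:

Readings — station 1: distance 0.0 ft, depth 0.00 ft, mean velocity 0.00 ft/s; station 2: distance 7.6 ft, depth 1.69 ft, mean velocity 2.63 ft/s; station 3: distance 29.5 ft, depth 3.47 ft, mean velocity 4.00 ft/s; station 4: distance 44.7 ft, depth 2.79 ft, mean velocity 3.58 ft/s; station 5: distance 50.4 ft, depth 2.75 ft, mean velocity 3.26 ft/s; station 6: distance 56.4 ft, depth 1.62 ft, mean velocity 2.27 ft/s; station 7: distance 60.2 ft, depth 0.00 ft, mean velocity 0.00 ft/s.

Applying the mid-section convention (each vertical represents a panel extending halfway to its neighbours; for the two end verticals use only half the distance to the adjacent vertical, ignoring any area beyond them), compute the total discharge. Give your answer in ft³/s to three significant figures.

498 ft³/s

w_2 = (29.5 − 0.0)/2 = 14.75 ft; q_2 = 2.63 × 1.69 × 14.75 = 65.56 ft³/s
w_3 = (44.7 − 7.6)/2 = 18.55 ft; q_3 = 4.00 × 3.47 × 18.55 = 257.5 ft³/s
w_4 = (50.4 − 29.5)/2 = 10.45 ft; q_4 = 3.58 × 2.79 × 10.45 = 104.4 ft³/s
w_5 = (56.4 − 44.7)/2 = 5.85 ft; q_5 = 3.26 × 2.75 × 5.85 = 52.45 ft³/s
w_6 = (60.2 − 50.4)/2 = 4.9 ft; q_6 = 2.27 × 1.62 × 4.9 = 18.02 ft³/s
Stations 1, 7 contribute zero (depth or velocity is 0).
Q = Σ qᵢ = 497.9 ft³/s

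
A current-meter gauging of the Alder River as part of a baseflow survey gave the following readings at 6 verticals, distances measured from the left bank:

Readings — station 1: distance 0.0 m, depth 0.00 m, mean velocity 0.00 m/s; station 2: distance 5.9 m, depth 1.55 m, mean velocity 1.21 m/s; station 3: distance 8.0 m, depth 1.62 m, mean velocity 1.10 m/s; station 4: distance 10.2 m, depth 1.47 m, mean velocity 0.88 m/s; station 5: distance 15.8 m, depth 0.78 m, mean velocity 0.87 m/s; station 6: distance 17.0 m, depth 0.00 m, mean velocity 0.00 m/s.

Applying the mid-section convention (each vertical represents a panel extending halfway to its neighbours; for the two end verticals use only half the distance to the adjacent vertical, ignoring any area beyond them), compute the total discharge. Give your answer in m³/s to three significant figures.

18.7 m³/s

w_2 = (8.0 − 0.0)/2 = 4 m; q_2 = 1.21 × 1.55 × 4 = 7.502 m³/s
w_3 = (10.2 − 5.9)/2 = 2.15 m; q_3 = 1.10 × 1.62 × 2.15 = 3.831 m³/s
w_4 = (15.8 − 8.0)/2 = 3.9 m; q_4 = 0.88 × 1.47 × 3.9 = 5.045 m³/s
w_5 = (17.0 − 10.2)/2 = 3.4 m; q_5 = 0.87 × 0.78 × 3.4 = 2.307 m³/s
Stations 1, 6 contribute zero (depth or velocity is 0).
Q = Σ qᵢ = 18.69 m³/s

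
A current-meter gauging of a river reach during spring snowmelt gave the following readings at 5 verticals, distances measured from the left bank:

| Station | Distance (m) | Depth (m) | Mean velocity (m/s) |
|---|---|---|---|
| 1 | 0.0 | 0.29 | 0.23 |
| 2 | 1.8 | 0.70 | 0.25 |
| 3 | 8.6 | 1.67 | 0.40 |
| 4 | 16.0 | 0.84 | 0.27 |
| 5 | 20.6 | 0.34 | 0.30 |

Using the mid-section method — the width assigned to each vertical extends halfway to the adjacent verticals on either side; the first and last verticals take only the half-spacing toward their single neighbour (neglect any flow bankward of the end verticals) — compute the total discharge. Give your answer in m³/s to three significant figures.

7.15 m³/s

w_1 = (1.8 − 0.0)/2 = 0.9 m; q_1 = 0.23 × 0.29 × 0.9 = 0.06003 m³/s
w_2 = (8.6 − 0.0)/2 = 4.3 m; q_2 = 0.25 × 0.70 × 4.3 = 0.7525 m³/s
w_3 = (16.0 − 1.8)/2 = 7.1 m; q_3 = 0.40 × 1.67 × 7.1 = 4.743 m³/s
w_4 = (20.6 − 8.6)/2 = 6 m; q_4 = 0.27 × 0.84 × 6 = 1.361 m³/s
w_5 = (20.6 − 16.0)/2 = 2.3 m; q_5 = 0.30 × 0.34 × 2.3 = 0.2346 m³/s
Q = Σ qᵢ = 7.151 m³/s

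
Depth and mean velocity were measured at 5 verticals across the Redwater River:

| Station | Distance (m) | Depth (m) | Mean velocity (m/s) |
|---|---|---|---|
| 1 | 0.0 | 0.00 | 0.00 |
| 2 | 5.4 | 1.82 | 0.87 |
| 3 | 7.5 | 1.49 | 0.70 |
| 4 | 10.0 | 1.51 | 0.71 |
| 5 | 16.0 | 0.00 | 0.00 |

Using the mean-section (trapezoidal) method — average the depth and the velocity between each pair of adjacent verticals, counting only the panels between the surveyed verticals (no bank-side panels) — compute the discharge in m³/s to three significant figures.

Panel 1-2: Δb = 5.4 m, d̄ = (0.00+1.82)/2 = 0.91, v̄ = (0.00+0.87)/2 = 0.435 → q = 5.4×0.91×0.435 = 2.138 m³/s
Panel 2-3: Δb = 2.1 m, d̄ = (1.82+1.49)/2 = 1.655, v̄ = (0.87+0.70)/2 = 0.785 → q = 2.1×1.655×0.785 = 2.728 m³/s
Panel 3-4: Δb = 2.5 m, d̄ = (1.49+1.51)/2 = 1.5, v̄ = (0.70+0.71)/2 = 0.705 → q = 2.5×1.5×0.705 = 2.644 m³/s
Panel 4-5: Δb = 6 m, d̄ = (1.51+0.00)/2 = 0.755, v̄ = (0.71+0.00)/2 = 0.355 → q = 6×0.755×0.355 = 1.608 m³/s
Q = Σ q = 9.118 m³/s

9.12 m³/s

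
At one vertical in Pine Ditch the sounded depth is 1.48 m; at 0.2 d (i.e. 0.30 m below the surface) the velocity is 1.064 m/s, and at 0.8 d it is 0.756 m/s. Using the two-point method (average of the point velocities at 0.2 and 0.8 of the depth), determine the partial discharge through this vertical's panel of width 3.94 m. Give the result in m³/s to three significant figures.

v̄ = (1.064 + 0.756) / 2 = 0.9100 m/s
q = v̄ × d × w = 0.9100 × 1.48 × 3.94 = 5.306 m³/s

5.31 m³/s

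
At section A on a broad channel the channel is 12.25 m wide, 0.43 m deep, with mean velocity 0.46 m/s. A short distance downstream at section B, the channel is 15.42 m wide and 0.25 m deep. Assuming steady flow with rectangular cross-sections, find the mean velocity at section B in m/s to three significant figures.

Q = A₁V₁ = (12.25×0.43) × 0.46 = 2.423 m³/s
A₂ = 15.42 × 0.25 = 3.855 m²
V₂ = Q/A₂ = 2.423/3.855 = 0.6285 m/s

0.629 m/s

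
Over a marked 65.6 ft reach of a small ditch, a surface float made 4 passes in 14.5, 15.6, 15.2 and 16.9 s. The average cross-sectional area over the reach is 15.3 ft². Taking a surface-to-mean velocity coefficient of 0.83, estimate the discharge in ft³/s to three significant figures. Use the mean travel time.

53.6 ft³/s

t̄ = (14.5 + 15.6 + 15.2 + 16.9) / 4 = 15.55 s
v_surface = L / t̄ = 65.6 / 15.55 = 4.219 ft/s
v_mean = 0.83 × 4.219 = 3.501 ft/s
Q = A × v_mean = 15.3 × 3.501 = 53.57 ft³/s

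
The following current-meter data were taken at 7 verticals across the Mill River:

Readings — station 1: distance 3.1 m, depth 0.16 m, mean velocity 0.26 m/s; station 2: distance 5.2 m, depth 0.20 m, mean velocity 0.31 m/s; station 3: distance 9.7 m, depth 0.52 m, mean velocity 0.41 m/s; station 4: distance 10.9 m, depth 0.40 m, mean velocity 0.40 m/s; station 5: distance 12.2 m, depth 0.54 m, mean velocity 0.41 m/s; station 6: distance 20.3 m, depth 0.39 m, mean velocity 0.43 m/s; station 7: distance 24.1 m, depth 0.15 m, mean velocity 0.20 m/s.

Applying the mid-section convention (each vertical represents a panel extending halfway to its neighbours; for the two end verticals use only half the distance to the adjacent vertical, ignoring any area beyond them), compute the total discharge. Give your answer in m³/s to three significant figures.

w_1 = (5.2 − 3.1)/2 = 1.05 m; q_1 = 0.26 × 0.16 × 1.05 = 0.04368 m³/s
w_2 = (9.7 − 3.1)/2 = 3.3 m; q_2 = 0.31 × 0.20 × 3.3 = 0.2046 m³/s
w_3 = (10.9 − 5.2)/2 = 2.85 m; q_3 = 0.41 × 0.52 × 2.85 = 0.6076 m³/s
w_4 = (12.2 − 9.7)/2 = 1.25 m; q_4 = 0.40 × 0.40 × 1.25 = 0.2000 m³/s
w_5 = (20.3 − 10.9)/2 = 4.7 m; q_5 = 0.41 × 0.54 × 4.7 = 1.041 m³/s
w_6 = (24.1 − 12.2)/2 = 5.95 m; q_6 = 0.43 × 0.39 × 5.95 = 0.9978 m³/s
w_7 = (24.1 − 20.3)/2 = 1.9 m; q_7 = 0.20 × 0.15 × 1.9 = 0.05700 m³/s
Q = Σ qᵢ = 3.151 m³/s

3.15 m³/s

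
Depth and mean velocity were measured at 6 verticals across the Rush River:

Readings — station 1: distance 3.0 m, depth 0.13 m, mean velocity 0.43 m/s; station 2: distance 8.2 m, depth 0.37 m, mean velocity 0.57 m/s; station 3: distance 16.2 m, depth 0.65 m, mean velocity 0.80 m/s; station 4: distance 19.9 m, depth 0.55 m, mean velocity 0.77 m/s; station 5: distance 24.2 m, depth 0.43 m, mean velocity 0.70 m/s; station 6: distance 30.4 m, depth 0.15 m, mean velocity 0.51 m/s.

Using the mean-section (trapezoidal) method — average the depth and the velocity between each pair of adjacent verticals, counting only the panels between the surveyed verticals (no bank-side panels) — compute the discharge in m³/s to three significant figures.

7.82 m³/s

Panel 1-2: Δb = 5.2 m, d̄ = (0.13+0.37)/2 = 0.25, v̄ = (0.43+0.57)/2 = 0.5 → q = 5.2×0.25×0.5 = 0.6500 m³/s
Panel 2-3: Δb = 8 m, d̄ = (0.37+0.65)/2 = 0.51, v̄ = (0.57+0.80)/2 = 0.685 → q = 8×0.51×0.685 = 2.795 m³/s
Panel 3-4: Δb = 3.7 m, d̄ = (0.65+0.55)/2 = 0.6, v̄ = (0.80+0.77)/2 = 0.785 → q = 3.7×0.6×0.785 = 1.743 m³/s
Panel 4-5: Δb = 4.3 m, d̄ = (0.55+0.43)/2 = 0.49, v̄ = (0.77+0.70)/2 = 0.735 → q = 4.3×0.49×0.735 = 1.549 m³/s
Panel 5-6: Δb = 6.2 m, d̄ = (0.43+0.15)/2 = 0.29, v̄ = (0.70+0.51)/2 = 0.605 → q = 6.2×0.29×0.605 = 1.088 m³/s
Q = Σ q = 7.824 m³/s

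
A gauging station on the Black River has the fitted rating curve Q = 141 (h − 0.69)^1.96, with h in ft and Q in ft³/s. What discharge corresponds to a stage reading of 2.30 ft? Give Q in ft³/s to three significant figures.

359 ft³/s

Q = 141 × (2.30 − 0.69)^1.96 = 141 × 1.61^1.96 = 358.6 ft³/s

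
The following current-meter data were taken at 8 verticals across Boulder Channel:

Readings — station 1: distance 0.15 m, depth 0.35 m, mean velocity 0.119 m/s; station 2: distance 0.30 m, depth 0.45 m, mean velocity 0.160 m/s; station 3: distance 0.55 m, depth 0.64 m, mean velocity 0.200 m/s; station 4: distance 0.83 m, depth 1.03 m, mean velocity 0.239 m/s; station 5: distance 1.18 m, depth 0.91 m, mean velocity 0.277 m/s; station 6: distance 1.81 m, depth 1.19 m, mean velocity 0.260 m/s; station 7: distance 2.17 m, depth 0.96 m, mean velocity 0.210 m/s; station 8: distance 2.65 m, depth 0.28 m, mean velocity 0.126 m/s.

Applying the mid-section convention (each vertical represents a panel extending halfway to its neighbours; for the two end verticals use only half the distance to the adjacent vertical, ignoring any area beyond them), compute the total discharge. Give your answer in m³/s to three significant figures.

0.499 m³/s

w_1 = (0.30 − 0.15)/2 = 0.075 m; q_1 = 0.119 × 0.35 × 0.075 = 0.003124 m³/s
w_2 = (0.55 − 0.15)/2 = 0.2 m; q_2 = 0.160 × 0.45 × 0.2 = 0.01440 m³/s
w_3 = (0.83 − 0.30)/2 = 0.265 m; q_3 = 0.200 × 0.64 × 0.265 = 0.03392 m³/s
w_4 = (1.18 − 0.55)/2 = 0.315 m; q_4 = 0.239 × 1.03 × 0.315 = 0.07754 m³/s
w_5 = (1.81 − 0.83)/2 = 0.49 m; q_5 = 0.277 × 0.91 × 0.49 = 0.1235 m³/s
w_6 = (2.17 − 1.18)/2 = 0.495 m; q_6 = 0.260 × 1.19 × 0.495 = 0.1532 m³/s
w_7 = (2.65 − 1.81)/2 = 0.42 m; q_7 = 0.210 × 0.96 × 0.42 = 0.08467 m³/s
w_8 = (2.65 − 2.17)/2 = 0.24 m; q_8 = 0.126 × 0.28 × 0.24 = 0.008467 m³/s
Q = Σ qᵢ = 0.4988 m³/s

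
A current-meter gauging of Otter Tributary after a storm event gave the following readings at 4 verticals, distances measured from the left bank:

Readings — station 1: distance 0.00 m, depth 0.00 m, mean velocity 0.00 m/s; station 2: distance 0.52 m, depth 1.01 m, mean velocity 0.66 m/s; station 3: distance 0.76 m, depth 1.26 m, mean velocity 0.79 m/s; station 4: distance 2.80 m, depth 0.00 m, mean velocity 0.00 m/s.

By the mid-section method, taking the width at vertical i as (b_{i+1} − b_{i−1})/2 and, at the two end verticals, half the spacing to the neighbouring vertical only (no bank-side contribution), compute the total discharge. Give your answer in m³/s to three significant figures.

1.39 m³/s

w_2 = (0.76 − 0.00)/2 = 0.38 m; q_2 = 0.66 × 1.01 × 0.38 = 0.2533 m³/s
w_3 = (2.80 − 0.52)/2 = 1.14 m; q_3 = 0.79 × 1.26 × 1.14 = 1.135 m³/s
Stations 1, 4 contribute zero (depth or velocity is 0).
Q = Σ qᵢ = 1.388 m³/s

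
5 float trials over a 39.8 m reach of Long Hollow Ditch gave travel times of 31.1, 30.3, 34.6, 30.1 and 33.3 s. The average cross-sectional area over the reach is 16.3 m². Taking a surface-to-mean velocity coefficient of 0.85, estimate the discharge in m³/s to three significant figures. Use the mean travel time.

17.3 m³/s

t̄ = (31.1 + 30.3 + 34.6 + 30.1 + 33.3) / 5 = 31.88 s
v_surface = L / t̄ = 39.8 / 31.88 = 1.248 m/s
v_mean = 0.85 × 1.248 = 1.061 m/s
Q = A × v_mean = 16.3 × 1.061 = 17.30 m³/s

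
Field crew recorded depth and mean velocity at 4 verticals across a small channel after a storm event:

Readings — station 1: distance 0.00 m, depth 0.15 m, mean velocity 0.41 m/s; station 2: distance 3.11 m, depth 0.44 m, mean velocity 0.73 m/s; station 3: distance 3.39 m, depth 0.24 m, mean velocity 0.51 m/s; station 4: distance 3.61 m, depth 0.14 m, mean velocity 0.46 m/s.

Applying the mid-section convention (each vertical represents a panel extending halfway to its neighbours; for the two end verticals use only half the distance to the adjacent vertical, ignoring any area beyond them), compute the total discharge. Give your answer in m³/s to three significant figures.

0.678 m³/s

w_1 = (3.11 − 0.00)/2 = 1.555 m; q_1 = 0.41 × 0.15 × 1.555 = 0.09563 m³/s
w_2 = (3.39 − 0.00)/2 = 1.695 m; q_2 = 0.73 × 0.44 × 1.695 = 0.5444 m³/s
w_3 = (3.61 − 3.11)/2 = 0.25 m; q_3 = 0.51 × 0.24 × 0.25 = 0.03060 m³/s
w_4 = (3.61 − 3.39)/2 = 0.11 m; q_4 = 0.46 × 0.14 × 0.11 = 0.007084 m³/s
Q = Σ qᵢ = 0.6778 m³/s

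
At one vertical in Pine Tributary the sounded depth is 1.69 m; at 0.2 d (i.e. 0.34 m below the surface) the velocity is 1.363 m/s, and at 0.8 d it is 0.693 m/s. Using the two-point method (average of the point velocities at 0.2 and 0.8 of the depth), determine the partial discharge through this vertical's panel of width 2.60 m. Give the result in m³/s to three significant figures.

4.52 m³/s

v̄ = (1.363 + 0.693) / 2 = 1.028 m/s
q = v̄ × d × w = 1.028 × 1.69 × 2.60 = 4.517 m³/s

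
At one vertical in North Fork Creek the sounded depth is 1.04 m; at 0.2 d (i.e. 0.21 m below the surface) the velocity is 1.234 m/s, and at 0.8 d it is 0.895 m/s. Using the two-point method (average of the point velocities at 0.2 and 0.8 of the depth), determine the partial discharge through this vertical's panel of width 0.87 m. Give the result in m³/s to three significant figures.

v̄ = (1.234 + 0.895) / 2 = 1.065 m/s
q = v̄ × d × w = 1.065 × 1.04 × 0.87 = 0.9632 m³/s

0.963 m³/s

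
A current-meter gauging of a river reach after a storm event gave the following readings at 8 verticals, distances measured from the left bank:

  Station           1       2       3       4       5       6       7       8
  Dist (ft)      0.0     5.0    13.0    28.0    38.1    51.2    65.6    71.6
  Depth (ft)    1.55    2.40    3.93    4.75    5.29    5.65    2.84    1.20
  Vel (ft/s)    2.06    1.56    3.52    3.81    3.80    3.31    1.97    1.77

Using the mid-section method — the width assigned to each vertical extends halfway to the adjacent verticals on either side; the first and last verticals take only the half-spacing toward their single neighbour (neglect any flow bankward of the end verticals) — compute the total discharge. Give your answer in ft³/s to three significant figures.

w_1 = (5.0 − 0.0)/2 = 2.5 ft; q_1 = 2.06 × 1.55 × 2.5 = 7.983 ft³/s
w_2 = (13.0 − 0.0)/2 = 6.5 ft; q_2 = 1.56 × 2.40 × 6.5 = 24.34 ft³/s
w_3 = (28.0 − 5.0)/2 = 11.5 ft; q_3 = 3.52 × 3.93 × 11.5 = 159.1 ft³/s
w_4 = (38.1 − 13.0)/2 = 12.55 ft; q_4 = 3.81 × 4.75 × 12.55 = 227.1 ft³/s
w_5 = (51.2 − 28.0)/2 = 11.6 ft; q_5 = 3.80 × 5.29 × 11.6 = 233.2 ft³/s
w_6 = (65.6 − 38.1)/2 = 13.75 ft; q_6 = 3.31 × 5.65 × 13.75 = 257.1 ft³/s
w_7 = (71.6 − 51.2)/2 = 10.2 ft; q_7 = 1.97 × 2.84 × 10.2 = 57.07 ft³/s
w_8 = (71.6 − 65.6)/2 = 3 ft; q_8 = 1.77 × 1.20 × 3 = 6.372 ft³/s
Q = Σ qᵢ = 972.3 ft³/s

972 ft³/s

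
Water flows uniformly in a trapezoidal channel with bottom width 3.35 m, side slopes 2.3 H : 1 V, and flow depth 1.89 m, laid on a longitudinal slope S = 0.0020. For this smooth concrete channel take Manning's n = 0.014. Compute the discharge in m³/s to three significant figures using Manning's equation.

A = (b + z·y)·y = (3.35 + 2.3×1.89)×1.89 = 14.55 m²
P = b + 2y√(1+z²) = 3.35 + 2×1.89×√(1+2.3²) = 12.83 m
R = A/P = 14.55/12.83 = 1.134 m
Q = (1/n)·A·R^(2/3)·S^(1/2) = (1/0.014) × 14.55 × 1.134^(2/3) × 0.0020^(1/2) = 50.53 m³/s

50.5 m³/s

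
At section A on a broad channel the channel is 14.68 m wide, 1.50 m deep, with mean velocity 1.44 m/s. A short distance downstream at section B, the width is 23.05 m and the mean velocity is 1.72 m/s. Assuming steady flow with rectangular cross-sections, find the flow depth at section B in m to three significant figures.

0.800 m

Q = A₁V₁ = (14.68×1.50) × 1.44 = 31.71 m³/s
d₂ = Q/(b₂ V₂) = 31.71/(23.05×1.72) = 0.7998 m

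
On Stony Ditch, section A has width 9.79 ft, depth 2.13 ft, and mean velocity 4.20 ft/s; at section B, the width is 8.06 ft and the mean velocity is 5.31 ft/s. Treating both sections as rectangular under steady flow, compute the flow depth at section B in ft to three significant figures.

Q = A₁V₁ = (9.79×2.13) × 4.20 = 87.58 ft³/s
d₂ = Q/(b₂ V₂) = 87.58/(8.06×5.31) = 2.046 ft

2.05 ft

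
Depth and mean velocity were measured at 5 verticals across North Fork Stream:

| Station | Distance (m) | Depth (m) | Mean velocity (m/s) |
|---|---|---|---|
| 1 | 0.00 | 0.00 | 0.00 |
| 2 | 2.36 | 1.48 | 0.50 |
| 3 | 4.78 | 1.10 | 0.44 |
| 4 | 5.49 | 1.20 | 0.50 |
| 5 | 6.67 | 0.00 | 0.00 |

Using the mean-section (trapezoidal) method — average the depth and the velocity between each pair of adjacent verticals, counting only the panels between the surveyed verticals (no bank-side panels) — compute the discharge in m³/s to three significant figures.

2.46 m³/s

Panel 1-2: Δb = 2.36 m, d̄ = (0.00+1.48)/2 = 0.74, v̄ = (0.00+0.50)/2 = 0.25 → q = 2.36×0.74×0.25 = 0.4366 m³/s
Panel 2-3: Δb = 2.42 m, d̄ = (1.48+1.10)/2 = 1.29, v̄ = (0.50+0.44)/2 = 0.47 → q = 2.42×1.29×0.47 = 1.467 m³/s
Panel 3-4: Δb = 0.71 m, d̄ = (1.10+1.20)/2 = 1.15, v̄ = (0.44+0.50)/2 = 0.47 → q = 0.71×1.15×0.47 = 0.3838 m³/s
Panel 4-5: Δb = 1.18 m, d̄ = (1.20+0.00)/2 = 0.6, v̄ = (0.50+0.00)/2 = 0.25 → q = 1.18×0.6×0.25 = 0.1770 m³/s
Q = Σ q = 2.465 m³/s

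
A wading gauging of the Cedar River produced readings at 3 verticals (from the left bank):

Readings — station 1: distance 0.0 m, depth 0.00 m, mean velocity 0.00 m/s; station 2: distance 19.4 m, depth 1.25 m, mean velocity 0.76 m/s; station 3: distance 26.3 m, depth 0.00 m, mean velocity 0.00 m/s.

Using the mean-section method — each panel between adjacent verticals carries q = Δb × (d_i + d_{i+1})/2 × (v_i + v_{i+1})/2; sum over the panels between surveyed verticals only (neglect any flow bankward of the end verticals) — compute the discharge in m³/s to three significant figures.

6.25 m³/s

Panel 1-2: Δb = 19.4 m, d̄ = (0.00+1.25)/2 = 0.625, v̄ = (0.00+0.76)/2 = 0.38 → q = 19.4×0.625×0.38 = 4.608 m³/s
Panel 2-3: Δb = 6.9 m, d̄ = (1.25+0.00)/2 = 0.625, v̄ = (0.76+0.00)/2 = 0.38 → q = 6.9×0.625×0.38 = 1.639 m³/s
Q = Σ q = 6.246 m³/s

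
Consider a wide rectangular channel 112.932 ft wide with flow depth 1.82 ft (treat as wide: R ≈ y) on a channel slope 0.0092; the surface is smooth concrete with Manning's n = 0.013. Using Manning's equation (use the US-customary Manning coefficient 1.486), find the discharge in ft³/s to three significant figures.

A = b·y = 112.932 × 1.82 = 205.5 ft²
Wide channel: R ≈ y = 1.82 ft
Q = (1.486/n)·A·R^(2/3)·S^(1/2) = (1.486/0.013) × 205.5 × 1.820^(2/3) × 0.0092^(1/2) = 3359 ft³/s

3360 ft³/s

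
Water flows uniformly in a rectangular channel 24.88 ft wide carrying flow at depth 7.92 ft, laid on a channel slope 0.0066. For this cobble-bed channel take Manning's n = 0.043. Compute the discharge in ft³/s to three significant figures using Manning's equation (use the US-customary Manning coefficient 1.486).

1580 ft³/s

A = b·y = 24.88 × 7.92 = 197.0 ft²
P = b + 2y = 24.88 + 2×7.92 = 40.72 ft
R = A/P = 197.0/40.72 = 4.839 ft
Q = (1.486/n)·A·R^(2/3)·S^(1/2) = (1.486/0.043) × 197.0 × 4.839^(2/3) × 0.0066^(1/2) = 1583 ft³/s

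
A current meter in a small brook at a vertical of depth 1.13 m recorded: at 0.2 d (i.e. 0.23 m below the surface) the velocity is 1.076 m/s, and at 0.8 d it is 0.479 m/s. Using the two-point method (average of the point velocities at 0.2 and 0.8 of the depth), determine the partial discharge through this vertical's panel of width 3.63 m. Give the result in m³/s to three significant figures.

3.19 m³/s

v̄ = (1.076 + 0.479) / 2 = 0.7775 m/s
q = v̄ × d × w = 0.7775 × 1.13 × 3.63 = 3.189 m³/s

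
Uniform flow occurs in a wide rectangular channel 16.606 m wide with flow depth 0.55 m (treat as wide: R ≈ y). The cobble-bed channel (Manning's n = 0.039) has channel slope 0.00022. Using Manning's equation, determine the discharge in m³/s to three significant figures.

2.33 m³/s

A = b·y = 16.606 × 0.55 = 9.133 m²
Wide channel: R ≈ y = 0.55 m
Q = (1/n)·A·R^(2/3)·S^(1/2) = (1/0.039) × 9.133 × 0.5500^(2/3) × 0.00022^(1/2) = 2.332 m³/s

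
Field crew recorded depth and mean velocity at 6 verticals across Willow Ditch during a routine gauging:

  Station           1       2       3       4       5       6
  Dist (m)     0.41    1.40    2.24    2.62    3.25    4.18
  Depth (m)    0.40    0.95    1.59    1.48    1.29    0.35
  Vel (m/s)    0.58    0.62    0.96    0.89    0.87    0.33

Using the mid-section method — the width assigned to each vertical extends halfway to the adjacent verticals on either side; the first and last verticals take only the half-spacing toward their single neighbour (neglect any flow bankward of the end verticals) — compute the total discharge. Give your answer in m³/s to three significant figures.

3.18 m³/s

w_1 = (1.40 − 0.41)/2 = 0.495 m; q_1 = 0.58 × 0.40 × 0.495 = 0.1148 m³/s
w_2 = (2.24 − 0.41)/2 = 0.915 m; q_2 = 0.62 × 0.95 × 0.915 = 0.5389 m³/s
w_3 = (2.62 − 1.40)/2 = 0.61 m; q_3 = 0.96 × 1.59 × 0.61 = 0.9311 m³/s
w_4 = (3.25 − 2.24)/2 = 0.505 m; q_4 = 0.89 × 1.48 × 0.505 = 0.6652 m³/s
w_5 = (4.18 − 2.62)/2 = 0.78 m; q_5 = 0.87 × 1.29 × 0.78 = 0.8754 m³/s
w_6 = (4.18 − 3.25)/2 = 0.465 m; q_6 = 0.33 × 0.35 × 0.465 = 0.05371 m³/s
Q = Σ qᵢ = 3.179 m³/s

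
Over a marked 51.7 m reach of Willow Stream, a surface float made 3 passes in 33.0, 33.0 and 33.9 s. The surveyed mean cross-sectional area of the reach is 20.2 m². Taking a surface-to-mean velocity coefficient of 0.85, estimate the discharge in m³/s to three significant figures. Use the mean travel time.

t̄ = (33.0 + 33.0 + 33.9) / 3 = 33.3 s
v_surface = L / t̄ = 51.7 / 33.3 = 1.553 m/s
v_mean = 0.85 × 1.553 = 1.320 m/s
Q = A × v_mean = 20.2 × 1.320 = 26.66 m³/s

26.7 m³/s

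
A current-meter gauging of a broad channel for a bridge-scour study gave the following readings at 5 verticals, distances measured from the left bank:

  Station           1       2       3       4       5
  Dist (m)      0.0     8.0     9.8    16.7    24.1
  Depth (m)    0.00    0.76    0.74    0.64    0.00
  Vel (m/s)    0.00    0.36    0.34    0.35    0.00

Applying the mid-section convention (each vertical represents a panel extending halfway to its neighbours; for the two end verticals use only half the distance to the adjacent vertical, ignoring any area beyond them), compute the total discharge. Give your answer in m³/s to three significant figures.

4.04 m³/s

w_2 = (9.8 − 0.0)/2 = 4.9 m; q_2 = 0.36 × 0.76 × 4.9 = 1.341 m³/s
w_3 = (16.7 − 8.0)/2 = 4.35 m; q_3 = 0.34 × 0.74 × 4.35 = 1.094 m³/s
w_4 = (24.1 − 9.8)/2 = 7.15 m; q_4 = 0.35 × 0.64 × 7.15 = 1.602 m³/s
Stations 1, 5 contribute zero (depth or velocity is 0).
Q = Σ qᵢ = 4.037 m³/s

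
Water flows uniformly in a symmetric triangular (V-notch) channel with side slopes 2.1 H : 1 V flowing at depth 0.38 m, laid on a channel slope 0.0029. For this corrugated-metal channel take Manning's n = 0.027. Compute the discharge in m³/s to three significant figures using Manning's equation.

0.187 m³/s

A = z·y² = 2.1×0.38² = 0.3032 m²
P = 2y√(1+z²) = 2×0.38×√(1+2.1²) = 1.768 m
R = A/P = 0.3032/1.768 = 0.1715 m
Q = (1/n)·A·R^(2/3)·S^(1/2) = (1/0.027) × 0.3032 × 0.1715^(2/3) × 0.0029^(1/2) = 0.1867 m³/s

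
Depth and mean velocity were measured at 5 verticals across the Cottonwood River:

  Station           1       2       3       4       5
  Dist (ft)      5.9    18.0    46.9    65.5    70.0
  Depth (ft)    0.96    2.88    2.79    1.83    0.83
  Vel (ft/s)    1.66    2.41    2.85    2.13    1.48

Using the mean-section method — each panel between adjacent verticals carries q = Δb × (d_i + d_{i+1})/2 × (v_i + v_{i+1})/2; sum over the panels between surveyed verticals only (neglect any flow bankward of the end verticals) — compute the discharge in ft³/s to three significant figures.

381 ft³/s

Panel 1-2: Δb = 12.1 ft, d̄ = (0.96+2.88)/2 = 1.92, v̄ = (1.66+2.41)/2 = 2.035 → q = 12.1×1.92×2.035 = 47.28 ft³/s
Panel 2-3: Δb = 28.9 ft, d̄ = (2.88+2.79)/2 = 2.835, v̄ = (2.41+2.85)/2 = 2.63 → q = 28.9×2.835×2.63 = 215.5 ft³/s
Panel 3-4: Δb = 18.6 ft, d̄ = (2.79+1.83)/2 = 2.31, v̄ = (2.85+2.13)/2 = 2.49 → q = 18.6×2.31×2.49 = 107.0 ft³/s
Panel 4-5: Δb = 4.5 ft, d̄ = (1.83+0.83)/2 = 1.33, v̄ = (2.13+1.48)/2 = 1.805 → q = 4.5×1.33×1.805 = 10.80 ft³/s
Q = Σ q = 380.5 ft³/s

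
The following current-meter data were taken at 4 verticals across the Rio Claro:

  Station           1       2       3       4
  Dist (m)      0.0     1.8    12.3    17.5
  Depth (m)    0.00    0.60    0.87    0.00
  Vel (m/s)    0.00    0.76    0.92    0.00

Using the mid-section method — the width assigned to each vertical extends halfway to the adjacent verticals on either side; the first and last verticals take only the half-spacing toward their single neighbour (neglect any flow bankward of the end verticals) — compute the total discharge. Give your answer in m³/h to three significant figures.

w_2 = (12.3 − 0.0)/2 = 6.15 m; q_2 = 0.76 × 0.60 × 6.15 = 2.804 m³/s
w_3 = (17.5 − 1.8)/2 = 7.85 m; q_3 = 0.92 × 0.87 × 7.85 = 6.283 m³/s
Stations 1, 4 contribute zero (depth or velocity is 0).
Q = Σ qᵢ = 9.088 m³/s
= 9.088 × 3600 = 32720 m³/h

32700 m³/h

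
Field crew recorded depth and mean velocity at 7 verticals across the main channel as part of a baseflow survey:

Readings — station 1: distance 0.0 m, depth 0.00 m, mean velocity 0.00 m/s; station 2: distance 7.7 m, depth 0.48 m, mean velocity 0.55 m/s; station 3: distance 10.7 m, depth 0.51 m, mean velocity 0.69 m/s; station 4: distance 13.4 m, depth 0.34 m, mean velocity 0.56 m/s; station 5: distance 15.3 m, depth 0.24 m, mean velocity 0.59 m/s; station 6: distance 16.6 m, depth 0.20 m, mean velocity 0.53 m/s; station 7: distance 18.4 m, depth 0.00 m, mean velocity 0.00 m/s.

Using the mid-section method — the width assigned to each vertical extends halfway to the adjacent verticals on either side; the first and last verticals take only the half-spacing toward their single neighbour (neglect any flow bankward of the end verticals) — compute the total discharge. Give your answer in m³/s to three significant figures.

w_2 = (10.7 − 0.0)/2 = 5.35 m; q_2 = 0.55 × 0.48 × 5.35 = 1.412 m³/s
w_3 = (13.4 − 7.7)/2 = 2.85 m; q_3 = 0.69 × 0.51 × 2.85 = 1.003 m³/s
w_4 = (15.3 − 10.7)/2 = 2.3 m; q_4 = 0.56 × 0.34 × 2.3 = 0.4379 m³/s
w_5 = (16.6 − 13.4)/2 = 1.6 m; q_5 = 0.59 × 0.24 × 1.6 = 0.2266 m³/s
w_6 = (18.4 − 15.3)/2 = 1.55 m; q_6 = 0.53 × 0.20 × 1.55 = 0.1643 m³/s
Stations 1, 7 contribute zero (depth or velocity is 0).
Q = Σ qᵢ = 3.244 m³/s

3.24 m³/s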